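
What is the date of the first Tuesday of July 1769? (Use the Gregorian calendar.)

July 1, 1769 is a Saturday.
The first Tuesday is therefore July 4 (3 days later).

July 4, 1769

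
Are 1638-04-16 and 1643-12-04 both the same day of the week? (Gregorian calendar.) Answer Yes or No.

From Apr 16, 1638 to Dec 4, 1643 is 2058 days.
2058 mod 7 = 0, so they are the same weekday.
(Apr 16, 1638 is a Friday; Dec 4, 1643 is a Friday.)

Yes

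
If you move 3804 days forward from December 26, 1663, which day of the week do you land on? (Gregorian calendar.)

Saturday

First find the weekday of Dec 26, 1663. Doomsday rule: the anchor day for the 1600s is Tuesday. For year 63: 63÷12 = 5 r 3, and 3÷4 = 0, so 5+3+0 = 8.
Tuesday + 8 ≡ Wednesday — that's 1663's doomsday.
In December the doomsday date is Dec 12.
Dec 26 is 14 days after Dec 12; 14 mod 7 = 0, so Wednesday + 0 = Wednesday.
3804 mod 7 = 3, so 3804 days after a Wednesday is Wednesday + 3 = Saturday.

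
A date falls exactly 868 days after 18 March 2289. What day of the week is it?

Monday

Mar 18, 2289 is a Monday.
868 mod 7 = 0, so 868 days after a Monday is Monday + 0 = Monday.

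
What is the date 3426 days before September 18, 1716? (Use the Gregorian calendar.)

−366 (one year; includes Feb 29, 1716) → Sep 18, 1715 (3060 left).
−365 (one year) → Sep 18, 1714 (2695 left).
−365 (one year) → Sep 18, 1713 (2330 left).
−365 (one year) → Sep 18, 1712 (1965 left).
−366 (one year; includes Feb 29, 1712) → Sep 18, 1711 (1599 left).
−365 (one year) → Sep 18, 1710 (1234 left).
−365 (one year) → Sep 18, 1709 (869 left).
−365 (one year) → Sep 18, 1708 (504 left).
−366 (one year; includes Feb 29, 1708) → Sep 18, 1707 (138 left).
−18 → Aug 31, 1707 (end of Aug, 31 days; 120 left).
−31 → Jul 31, 1707 (end of Jul, 31 days; 89 left).
−31 → Jun 30, 1707 (end of Jun, 30 days; 58 left).
−30 → May 31, 1707 (end of May, 31 days; 28 left).
−28 → May 3, 1707.

May 3, 1707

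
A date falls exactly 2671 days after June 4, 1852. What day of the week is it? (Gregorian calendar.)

Tuesday

Jun 4, 1852 is a Friday.
2671 mod 7 = 4, so 2671 days after a Friday is Friday + 4 = Tuesday.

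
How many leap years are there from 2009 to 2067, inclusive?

Multiples of 4 in [2009,2067]: 14.
Of those, multiples of 100: 0 (not leap unless ÷400).
Multiples of 400: 0.
Leap years = 14 − 0 + 0 = 14.

14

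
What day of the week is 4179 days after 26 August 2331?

Wednesday

First find the weekday of Aug 26, 2331. Doomsday rule: the anchor day for the 2300s is Wednesday. For year 31: 31÷12 = 2 r 7, and 7÷4 = 1, so 2+7+1 = 10.
Wednesday + 10 ≡ Saturday — that's 2331's doomsday.
In August the doomsday date is Aug 8.
Aug 26 is 18 days after Aug 8; 18 mod 7 = 4, so Saturday + 4 = Wednesday.
4179 mod 7 = 0, so 4179 days after a Wednesday is Wednesday + 0 = Wednesday.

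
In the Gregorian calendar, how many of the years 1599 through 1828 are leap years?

56

Multiples of 4 in [1599,1828]: 58.
Of those, multiples of 100: 3 (not leap unless ÷400).
Multiples of 400: 1.
Leap years = 58 − 3 + 1 = 56.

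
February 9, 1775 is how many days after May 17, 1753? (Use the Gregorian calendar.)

May 17, 1753 → May 17, 1754: 365 days.
May 17, 1754 → May 17, 1755: 365 days.
May 17, 1755 → May 17, 1756: 366 days (Feb 29, 1756 is in that span).
May 17, 1756 → May 17, 1757: 365 days.
May 17, 1757 → May 17, 1758: 365 days.
May 17, 1758 → May 17, 1759: 365 days.
May 17, 1759 → May 17, 1760: 366 days (Feb 29, 1760 is in that span).
May 17, 1760 → May 17, 1761: 365 days.
May 17, 1761 → May 17, 1762: 365 days.
May 17, 1762 → May 17, 1763: 365 days.
May 17, 1763 → May 17, 1764: 366 days (Feb 29, 1764 is in that span).
May 17, 1764 → May 17, 1765: 365 days.
May 17, 1765 → May 17, 1766: 365 days.
May 17, 1766 → May 17, 1767: 365 days.
May 17, 1767 → May 17, 1768: 366 days (Feb 29, 1768 is in that span).
May 17, 1768 → May 17, 1769: 365 days.
May 17, 1769 → May 17, 1770: 365 days.
May 17, 1770 → May 17, 1771: 365 days.
May 17, 1771 → May 17, 1772: 366 days (Feb 29, 1772 is in that span).
May 17, 1772 → May 17, 1773: 365 days.
May 17, 1773 → May 17, 1774: 365 days.
May 17, 1774 → Jun 17, 1774: 31 days (May has 31).
Jun 17, 1774 → Jul 17, 1774: 30 days (June has 30).
Jul 17, 1774 → Aug 17, 1774: 31 days (July has 31).
Aug 17, 1774 → Sep 17, 1774: 31 days (August has 31).
Sep 17, 1774 → Oct 17, 1774: 30 days (September has 30).
Oct 17, 1774 → Nov 17, 1774: 31 days (October has 31).
Nov 17, 1774 → Dec 17, 1774: 30 days (November has 30).
Dec 17, 1774 → Jan 17, 1775: 31 days (December has 31).
Jan 17, 1775 → Feb 9, 1775: 23 days.
Total: 7938 days.

7938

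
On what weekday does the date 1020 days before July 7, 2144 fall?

First find the weekday of Jul 7, 2144. Doomsday rule: the anchor day for the 2100s is Sunday. For year 44: 44÷12 = 3 r 8, and 8÷4 = 2, so 3+8+2 = 13.
Sunday + 13 ≡ Saturday — that's 2144's doomsday.
In July the doomsday date is Jul 11.
Jul 7 is 4 days before Jul 11; 4 mod 7 = 4, so Saturday − 4 = Tuesday.
1020 mod 7 = 5, so 1020 days before a Tuesday is Tuesday − 5 = Thursday.

Thursday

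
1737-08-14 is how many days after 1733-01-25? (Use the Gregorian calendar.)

1662

Jan 25, 1733 → Jan 25, 1734: 365 days.
Jan 25, 1734 → Jan 25, 1735: 365 days.
Jan 25, 1735 → Jan 25, 1736: 365 days.
Jan 25, 1736 → Jan 25, 1737: 366 days (Feb 29, 1736 is in that span).
Jan 25, 1737 → Feb 25, 1737: 31 days (January has 31).
Feb 25, 1737 → Mar 25, 1737: 28 days (February has 28).
Mar 25, 1737 → Apr 25, 1737: 31 days (March has 31).
Apr 25, 1737 → May 25, 1737: 30 days (April has 30).
May 25, 1737 → Jun 25, 1737: 31 days (May has 31).
Jun 25, 1737 → Jul 25, 1737: 30 days (June has 30).
Jul 25, 1737 → Aug 14, 1737: 20 days.
Total: 1662 days.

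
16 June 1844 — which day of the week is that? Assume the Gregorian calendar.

Sunday

Doomsday rule: the anchor day for the 1800s is Friday. For year 44: 44÷12 = 3 r 8, and 8÷4 = 2, so 3+8+2 = 13.
Friday + 13 ≡ Thursday — that's 1844's doomsday.
In June the doomsday date is Jun 6.
Jun 16 is 10 days after Jun 6; 10 mod 7 = 3, so Thursday + 3 = Sunday.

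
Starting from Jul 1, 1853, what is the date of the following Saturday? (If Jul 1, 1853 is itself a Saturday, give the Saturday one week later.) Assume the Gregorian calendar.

July 2, 1853

Jul 1, 1853 is a Friday.
From Friday to the next Saturday is 1 day.
Jul 1, 1853 + 1 = Jul 2, 1853.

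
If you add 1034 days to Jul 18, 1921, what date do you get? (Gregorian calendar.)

May 17, 1924

+365 (one year) → Jul 18, 1922 (669 left).
+365 (one year) → Jul 18, 1923 (304 left).
Jul has 31 days: +14 → Aug 1, 1923 (290 left).
Aug has 31 days: +31 → Sep 1, 1923 (259 left).
Sep has 30 days: +30 → Oct 1, 1923 (229 left).
Oct has 31 days: +31 → Nov 1, 1923 (198 left).
Nov has 30 days: +30 → Dec 1, 1923 (168 left).
Dec has 31 days: +31 → Jan 1, 1924 (137 left).
Jan has 31 days: +31 → Feb 1, 1924 (106 left).
Feb has 29 days: +29 → Mar 1, 1924 (77 left).
Mar has 31 days: +31 → Apr 1, 1924 (46 left).
Apr has 30 days: +30 → May 1, 1924 (16 left).
+16 → May 17, 1924.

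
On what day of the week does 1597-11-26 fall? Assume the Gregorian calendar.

Doomsday rule: the anchor day for the 1500s is Wednesday. For year 97: 97÷12 = 8 r 1, and 1÷4 = 0, so 8+1+0 = 9.
Wednesday + 9 ≡ Friday — that's 1597's doomsday.
In November the doomsday date is Nov 7.
Nov 26 is 19 days after Nov 7; 19 mod 7 = 5, so Friday + 5 = Wednesday.

Wednesday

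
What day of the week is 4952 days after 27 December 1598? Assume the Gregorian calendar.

Dec 27, 1598 is a Sunday.
4952 mod 7 = 3, so 4952 days after a Sunday is Sunday + 3 = Wednesday.

Wednesday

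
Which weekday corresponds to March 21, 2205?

Doomsday rule: the anchor day for the 2200s is Friday. For year 05: 5÷12 = 0 r 5, and 5÷4 = 1, so 0+5+1 = 6.
Friday + 6 ≡ Thursday — that's 2205's doomsday.
In March the doomsday date is Mar 14.
Mar 21 is 7 days after Mar 14; 7 mod 7 = 0, so Thursday + 0 = Thursday.

Thursday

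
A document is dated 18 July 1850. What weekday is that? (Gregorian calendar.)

Doomsday rule: the anchor day for the 1800s is Friday. For year 50: 50÷12 = 4 r 2, and 2÷4 = 0, so 4+2+0 = 6.
Friday + 6 ≡ Thursday — that's 1850's doomsday.
In July the doomsday date is Jul 11.
Jul 18 is 7 days after Jul 11; 7 mod 7 = 0, so Thursday + 0 = Thursday.

Thursday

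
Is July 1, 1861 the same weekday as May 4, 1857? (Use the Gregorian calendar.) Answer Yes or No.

From May 4, 1857 to Jul 1, 1861 is 1519 days.
1519 mod 7 = 0, so they are the same weekday.
(May 4, 1857 is a Monday; Jul 1, 1861 is a Monday.)

Yes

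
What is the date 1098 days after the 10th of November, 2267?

+366 (one year; includes Feb 29, 2268) → Nov 10, 2268 (732 left).
+365 (one year) → Nov 10, 2269 (367 left).
Nov has 30 days: +21 → Dec 1, 2269 (346 left).
Dec has 31 days: +31 → Jan 1, 2270 (315 left).
Jan has 31 days: +31 → Feb 1, 2270 (284 left).
Feb has 28 days: +28 → Mar 1, 2270 (256 left).
Mar has 31 days: +31 → Apr 1, 2270 (225 left).
Apr has 30 days: +30 → May 1, 2270 (195 left).
May has 31 days: +31 → Jun 1, 2270 (164 left).
Jun has 30 days: +30 → Jul 1, 2270 (134 left).
Jul has 31 days: +31 → Aug 1, 2270 (103 left).
Aug has 31 days: +31 → Sep 1, 2270 (72 left).
Sep has 30 days: +30 → Oct 1, 2270 (42 left).
Oct has 31 days: +31 → Nov 1, 2270 (11 left).
+11 → Nov 12, 2270.

November 12, 2270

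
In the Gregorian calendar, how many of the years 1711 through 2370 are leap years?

Multiples of 4 in [1711,2370]: 165.
Of those, multiples of 100: 6 (not leap unless ÷400).
Multiples of 400: 1.
Leap years = 165 − 6 + 1 = 160.

160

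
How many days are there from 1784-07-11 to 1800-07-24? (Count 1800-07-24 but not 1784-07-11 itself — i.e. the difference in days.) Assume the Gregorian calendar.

Jul 11, 1784 → Jul 11, 1785: 365 days.
Jul 11, 1785 → Jul 11, 1786: 365 days.
Jul 11, 1786 → Jul 11, 1787: 365 days.
Jul 11, 1787 → Jul 11, 1788: 366 days (Feb 29, 1788 is in that span).
Jul 11, 1788 → Jul 11, 1789: 365 days.
Jul 11, 1789 → Jul 11, 1790: 365 days.
Jul 11, 1790 → Jul 11, 1791: 365 days.
Jul 11, 1791 → Jul 11, 1792: 366 days (Feb 29, 1792 is in that span).
Jul 11, 1792 → Jul 11, 1793: 365 days.
Jul 11, 1793 → Jul 11, 1794: 365 days.
Jul 11, 1794 → Jul 11, 1795: 365 days.
Jul 11, 1795 → Jul 11, 1796: 366 days (Feb 29, 1796 is in that span).
Jul 11, 1796 → Jul 11, 1797: 365 days.
Jul 11, 1797 → Jul 11, 1798: 365 days.
Jul 11, 1798 → Jul 11, 1799: 365 days.
Jul 11, 1799 → Aug 11, 1799: 31 days (July has 31).
Aug 11, 1799 → Sep 11, 1799: 31 days (August has 31).
Sep 11, 1799 → Oct 11, 1799: 30 days (September has 30).
Oct 11, 1799 → Nov 11, 1799: 31 days (October has 31).
Nov 11, 1799 → Dec 11, 1799: 30 days (November has 30).
Dec 11, 1799 → Jan 11, 1800: 31 days (December has 31).
Jan 11, 1800 → Feb 11, 1800: 31 days (January has 31).
Feb 11, 1800 → Mar 11, 1800: 28 days (February has 28).
Mar 11, 1800 → Apr 11, 1800: 31 days (March has 31).
Apr 11, 1800 → May 11, 1800: 30 days (April has 30).
May 11, 1800 → Jun 11, 1800: 31 days (May has 31).
Jun 11, 1800 → Jul 11, 1800: 30 days (June has 30).
Jul 11, 1800 → Jul 24, 1800: 13 days.
Total: 5856 days.

5856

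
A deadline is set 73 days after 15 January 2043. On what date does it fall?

March 29, 2043

Jan has 31 days: +17 → Feb 1, 2043 (56 left).
Feb has 28 days: +28 → Mar 1, 2043 (28 left).
+28 → Mar 29, 2043.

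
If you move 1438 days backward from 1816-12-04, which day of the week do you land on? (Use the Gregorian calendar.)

Dec 4, 1816 is a Wednesday.
1438 mod 7 = 3, so 1438 days before a Wednesday is Wednesday − 3 = Sunday.

Sunday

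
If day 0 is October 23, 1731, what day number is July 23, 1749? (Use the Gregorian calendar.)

6483

Oct 23, 1731 → Oct 23, 1732: 366 days (Feb 29, 1732 is in that span).
Oct 23, 1732 → Oct 23, 1733: 365 days.
Oct 23, 1733 → Oct 23, 1734: 365 days.
Oct 23, 1734 → Oct 23, 1735: 365 days.
Oct 23, 1735 → Oct 23, 1736: 366 days (Feb 29, 1736 is in that span).
Oct 23, 1736 → Oct 23, 1737: 365 days.
Oct 23, 1737 → Oct 23, 1738: 365 days.
Oct 23, 1738 → Oct 23, 1739: 365 days.
Oct 23, 1739 → Oct 23, 1740: 366 days (Feb 29, 1740 is in that span).
Oct 23, 1740 → Oct 23, 1741: 365 days.
Oct 23, 1741 → Oct 23, 1742: 365 days.
Oct 23, 1742 → Oct 23, 1743: 365 days.
Oct 23, 1743 → Oct 23, 1744: 366 days (Feb 29, 1744 is in that span).
Oct 23, 1744 → Oct 23, 1745: 365 days.
Oct 23, 1745 → Oct 23, 1746: 365 days.
Oct 23, 1746 → Oct 23, 1747: 365 days.
Oct 23, 1747 → Oct 23, 1748: 366 days (Feb 29, 1748 is in that span).
Oct 23, 1748 → Nov 23, 1748: 31 days (October has 31).
Nov 23, 1748 → Dec 23, 1748: 30 days (November has 30).
Dec 23, 1748 → Jan 23, 1749: 31 days (December has 31).
Jan 23, 1749 → Feb 23, 1749: 31 days (January has 31).
Feb 23, 1749 → Mar 23, 1749: 28 days (February has 28).
Mar 23, 1749 → Apr 23, 1749: 31 days (March has 31).
Apr 23, 1749 → May 23, 1749: 30 days (April has 30).
May 23, 1749 → Jun 23, 1749: 31 days (May has 31).
Jun 23, 1749 → Jul 23, 1749: 30 days.
Total: 6483 days.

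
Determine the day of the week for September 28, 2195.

Monday

Doomsday rule: the anchor day for the 2100s is Sunday. For year 95: 95÷12 = 7 r 11, and 11÷4 = 2, so 7+11+2 = 20.
Sunday + 20 ≡ Saturday — that's 2195's doomsday.
In September the doomsday date is Sep 5.
Sep 28 is 23 days after Sep 5; 23 mod 7 = 2, so Saturday + 2 = Monday.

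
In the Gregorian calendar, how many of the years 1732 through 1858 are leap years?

Multiples of 4 in [1732,1858]: 32.
Of those, multiples of 100: 1 (not leap unless ÷400).
Multiples of 400: 0.
Leap years = 32 − 1 + 0 = 31.

31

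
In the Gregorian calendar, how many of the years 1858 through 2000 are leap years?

Multiples of 4 in [1858,2000]: 36.
Of those, multiples of 100: 2 (not leap unless ÷400).
Multiples of 400: 1.
Leap years = 36 − 2 + 1 = 35.

35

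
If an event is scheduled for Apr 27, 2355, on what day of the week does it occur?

Doomsday rule: the anchor day for the 2300s is Wednesday. For year 55: 55÷12 = 4 r 7, and 7÷4 = 1, so 4+7+1 = 12.
Wednesday + 12 ≡ Monday — that's 2355's doomsday.
In April the doomsday date is Apr 4.
Apr 27 is 23 days after Apr 4; 23 mod 7 = 2, so Monday + 2 = Wednesday.

Wednesday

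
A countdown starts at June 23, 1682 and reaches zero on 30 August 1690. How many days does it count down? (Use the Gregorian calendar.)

2990

Jun 23, 1682 → Jun 23, 1683: 365 days.
Jun 23, 1683 → Jun 23, 1684: 366 days (Feb 29, 1684 is in that span).
Jun 23, 1684 → Jun 23, 1685: 365 days.
Jun 23, 1685 → Jun 23, 1686: 365 days.
Jun 23, 1686 → Jun 23, 1687: 365 days.
Jun 23, 1687 → Jun 23, 1688: 366 days (Feb 29, 1688 is in that span).
Jun 23, 1688 → Jun 23, 1689: 365 days.
Jun 23, 1689 → Jun 23, 1690: 365 days.
Jun 23, 1690 → Jul 23, 1690: 30 days (June has 30).
Jul 23, 1690 → Aug 23, 1690: 31 days (July has 31).
Aug 23, 1690 → Aug 30, 1690: 7 days.
Total: 2990 days.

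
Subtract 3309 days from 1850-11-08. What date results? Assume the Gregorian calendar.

October 17, 1841

−365 (one year) → Nov 8, 1849 (2944 left).
−365 (one year) → Nov 8, 1848 (2579 left).
−366 (one year; includes Feb 29, 1848) → Nov 8, 1847 (2213 left).
−365 (one year) → Nov 8, 1846 (1848 left).
−365 (one year) → Nov 8, 1845 (1483 left).
−365 (one year) → Nov 8, 1844 (1118 left).
−366 (one year; includes Feb 29, 1844) → Nov 8, 1843 (752 left).
−365 (one year) → Nov 8, 1842 (387 left).
−8 → Oct 31, 1842 (end of Oct, 31 days; 379 left).
−31 → Sep 30, 1842 (end of Sep, 30 days; 348 left).
−30 → Aug 31, 1842 (end of Aug, 31 days; 318 left).
−31 → Jul 31, 1842 (end of Jul, 31 days; 287 left).
−31 → Jun 30, 1842 (end of Jun, 30 days; 256 left).
−30 → May 31, 1842 (end of May, 31 days; 226 left).
−31 → Apr 30, 1842 (end of Apr, 30 days; 195 left).
−30 → Mar 31, 1842 (end of Mar, 31 days; 165 left).
−31 → Feb 28, 1842 (end of Feb, 28 days; 134 left).
−28 → Jan 31, 1842 (end of Jan, 31 days; 106 left).
−31 → Dec 31, 1841 (end of Dec, 31 days; 75 left).
−31 → Nov 30, 1841 (end of Nov, 30 days; 44 left).
−30 → Oct 31, 1841 (end of Oct, 31 days; 14 left).
−14 → Oct 17, 1841.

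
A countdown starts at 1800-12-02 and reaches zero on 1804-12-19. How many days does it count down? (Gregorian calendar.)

Dec 2, 1800 → Dec 2, 1801: 365 days.
Dec 2, 1801 → Dec 2, 1802: 365 days.
Dec 2, 1802 → Dec 2, 1803: 365 days.
Dec 2, 1803 → Jan 2, 1804: 31 days (December has 31).
Jan 2, 1804 → Feb 2, 1804: 31 days (January has 31).
Feb 2, 1804 → Mar 2, 1804: 29 days (February has 29).
Mar 2, 1804 → Apr 2, 1804: 31 days (March has 31).
Apr 2, 1804 → May 2, 1804: 30 days (April has 30).
May 2, 1804 → Jun 2, 1804: 31 days (May has 31).
Jun 2, 1804 → Jul 2, 1804: 30 days (June has 30).
Jul 2, 1804 → Aug 2, 1804: 31 days (July has 31).
Aug 2, 1804 → Sep 2, 1804: 31 days (August has 31).
Sep 2, 1804 → Oct 2, 1804: 30 days (September has 30).
Oct 2, 1804 → Nov 2, 1804: 31 days (October has 31).
Nov 2, 1804 → Dec 2, 1804: 30 days (November has 30).
Dec 2, 1804 → Dec 19, 1804: 17 days.
Total: 1478 days.

1478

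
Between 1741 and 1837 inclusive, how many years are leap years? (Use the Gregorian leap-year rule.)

Multiples of 4 in [1741,1837]: 24.
Of those, multiples of 100: 1 (not leap unless ÷400).
Multiples of 400: 0.
Leap years = 24 − 1 + 0 = 23.

23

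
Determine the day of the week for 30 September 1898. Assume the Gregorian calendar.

Doomsday rule: the anchor day for the 1800s is Friday. For year 98: 98÷12 = 8 r 2, and 2÷4 = 0, so 8+2+0 = 10.
Friday + 10 ≡ Monday — that's 1898's doomsday.
In September the doomsday date is Sep 5.
Sep 30 is 25 days after Sep 5; 25 mod 7 = 4, so Monday + 4 = Friday.

Friday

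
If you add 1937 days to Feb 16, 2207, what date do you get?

+365 (one year) → Feb 16, 2208 (1572 left).
+366 (one year; includes Feb 29, 2208) → Feb 16, 2209 (1206 left).
+365 (one year) → Feb 16, 2210 (841 left).
+365 (one year) → Feb 16, 2211 (476 left).
+365 (one year) → Feb 16, 2212 (111 left).
Feb has 29 days: +14 → Mar 1, 2212 (97 left).
Mar has 31 days: +31 → Apr 1, 2212 (66 left).
Apr has 30 days: +30 → May 1, 2212 (36 left).
May has 31 days: +31 → Jun 1, 2212 (5 left).
+5 → Jun 6, 2212.

June 6, 2212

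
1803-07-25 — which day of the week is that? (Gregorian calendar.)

Monday

Doomsday rule: the anchor day for the 1800s is Friday. For year 03: 3÷12 = 0 r 3, and 3÷4 = 0, so 0+3+0 = 3.
Friday + 3 ≡ Monday — that's 1803's doomsday.
In July the doomsday date is Jul 11.
Jul 25 is 14 days after Jul 11; 14 mod 7 = 0, so Monday + 0 = Monday.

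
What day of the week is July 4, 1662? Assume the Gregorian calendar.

Tuesday

Doomsday rule: the anchor day for the 1600s is Tuesday. For year 62: 62÷12 = 5 r 2, and 2÷4 = 0, so 5+2+0 = 7.
Tuesday + 7 ≡ Tuesday — that's 1662's doomsday.
In July the doomsday date is Jul 11.
Jul 4 is 7 days before Jul 11; 7 mod 7 = 0, so Tuesday − 0 = Tuesday.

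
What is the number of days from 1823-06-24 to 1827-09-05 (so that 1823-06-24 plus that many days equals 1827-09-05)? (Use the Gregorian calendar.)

Jun 24, 1823 → Jun 24, 1824: 366 days (Feb 29, 1824 is in that span).
Jun 24, 1824 → Jun 24, 1825: 365 days.
Jun 24, 1825 → Jun 24, 1826: 365 days.
Jun 24, 1826 → Jun 24, 1827: 365 days.
Jun 24, 1827 → Jul 24, 1827: 30 days (June has 30).
Jul 24, 1827 → Aug 24, 1827: 31 days (July has 31).
Aug 24, 1827 → Sep 5, 1827: 12 days.
Total: 1534 days.

1534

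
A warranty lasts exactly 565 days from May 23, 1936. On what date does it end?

December 9, 1937

+365 (one year) → May 23, 1937 (200 left).
May has 31 days: +9 → Jun 1, 1937 (191 left).
Jun has 30 days: +30 → Jul 1, 1937 (161 left).
Jul has 31 days: +31 → Aug 1, 1937 (130 left).
Aug has 31 days: +31 → Sep 1, 1937 (99 left).
Sep has 30 days: +30 → Oct 1, 1937 (69 left).
Oct has 31 days: +31 → Nov 1, 1937 (38 left).
Nov has 30 days: +30 → Dec 1, 1937 (8 left).
+8 → Dec 9, 1937.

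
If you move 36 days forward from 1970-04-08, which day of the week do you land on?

Thursday

First find the weekday of Apr 8, 1970. Doomsday rule: the anchor day for the 1900s is Wednesday. For year 70: 70÷12 = 5 r 10, and 10÷4 = 2, so 5+10+2 = 17.
Wednesday + 17 ≡ Saturday — that's 1970's doomsday.
In April the doomsday date is Apr 4.
Apr 8 is 4 days after Apr 4; 4 mod 7 = 4, so Saturday + 4 = Wednesday.
36 mod 7 = 1, so 36 days after a Wednesday is Wednesday + 1 = Thursday.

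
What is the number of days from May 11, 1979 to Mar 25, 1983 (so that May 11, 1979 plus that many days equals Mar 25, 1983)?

1414

May 11, 1979 → May 11, 1980: 366 days (Feb 29, 1980 is in that span).
May 11, 1980 → May 11, 1981: 365 days.
May 11, 1981 → May 11, 1982: 365 days.
May 11, 1982 → Jun 11, 1982: 31 days (May has 31).
Jun 11, 1982 → Jul 11, 1982: 30 days (June has 30).
Jul 11, 1982 → Aug 11, 1982: 31 days (July has 31).
Aug 11, 1982 → Sep 11, 1982: 31 days (August has 31).
Sep 11, 1982 → Oct 11, 1982: 30 days (September has 30).
Oct 11, 1982 → Nov 11, 1982: 31 days (October has 31).
Nov 11, 1982 → Dec 11, 1982: 30 days (November has 30).
Dec 11, 1982 → Jan 11, 1983: 31 days (December has 31).
Jan 11, 1983 → Feb 11, 1983: 31 days (January has 31).
Feb 11, 1983 → Mar 11, 1983: 28 days (February has 28).
Mar 11, 1983 → Mar 25, 1983: 14 days.
Total: 1414 days.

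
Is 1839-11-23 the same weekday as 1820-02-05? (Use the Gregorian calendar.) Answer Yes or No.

Yes

From Feb 5, 1820 to Nov 23, 1839 is 7231 days.
7231 mod 7 = 0, so they are the same weekday.
(Feb 5, 1820 is a Saturday; Nov 23, 1839 is a Saturday.)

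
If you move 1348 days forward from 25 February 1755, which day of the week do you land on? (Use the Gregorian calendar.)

Saturday

Feb 25, 1755 is a Tuesday.
1348 mod 7 = 4, so 1348 days after a Tuesday is Tuesday + 4 = Saturday.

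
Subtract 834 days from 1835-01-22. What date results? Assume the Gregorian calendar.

−365 (one year) → Jan 22, 1834 (469 left).
−365 (one year) → Jan 22, 1833 (104 left).
−22 → Dec 31, 1832 (end of Dec, 31 days; 82 left).
−31 → Nov 30, 1832 (end of Nov, 30 days; 51 left).
−30 → Oct 31, 1832 (end of Oct, 31 days; 21 left).
−21 → Oct 10, 1832.

October 10, 1832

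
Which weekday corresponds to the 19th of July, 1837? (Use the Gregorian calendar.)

Wednesday

Doomsday rule: the anchor day for the 1800s is Friday. For year 37: 37÷12 = 3 r 1, and 1÷4 = 0, so 3+1+0 = 4.
Friday + 4 ≡ Tuesday — that's 1837's doomsday.
In July the doomsday date is Jul 11.
Jul 19 is 8 days after Jul 11; 8 mod 7 = 1, so Tuesday + 1 = Wednesday.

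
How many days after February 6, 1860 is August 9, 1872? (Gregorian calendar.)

Feb 6, 1860 → Feb 6, 1861: 366 days (Feb 29, 1860 is in that span).
Feb 6, 1861 → Feb 6, 1862: 365 days.
Feb 6, 1862 → Feb 6, 1863: 365 days.
Feb 6, 1863 → Feb 6, 1864: 365 days.
Feb 6, 1864 → Feb 6, 1865: 366 days (Feb 29, 1864 is in that span).
Feb 6, 1865 → Feb 6, 1866: 365 days.
Feb 6, 1866 → Feb 6, 1867: 365 days.
Feb 6, 1867 → Feb 6, 1868: 365 days.
Feb 6, 1868 → Feb 6, 1869: 366 days (Feb 29, 1868 is in that span).
Feb 6, 1869 → Feb 6, 1870: 365 days.
Feb 6, 1870 → Feb 6, 1871: 365 days.
Feb 6, 1871 → Feb 6, 1872: 365 days.
Feb 6, 1872 → Mar 6, 1872: 29 days (February has 29).
Mar 6, 1872 → Apr 6, 1872: 31 days (March has 31).
Apr 6, 1872 → May 6, 1872: 30 days (April has 30).
May 6, 1872 → Jun 6, 1872: 31 days (May has 31).
Jun 6, 1872 → Jul 6, 1872: 30 days (June has 30).
Jul 6, 1872 → Aug 6, 1872: 31 days (July has 31).
Aug 6, 1872 → Aug 9, 1872: 3 days.
Total: 4568 days.

4568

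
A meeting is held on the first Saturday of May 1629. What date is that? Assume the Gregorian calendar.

May 1, 1629 is a Tuesday.
The first Saturday is therefore May 5 (4 days later).

May 5, 1629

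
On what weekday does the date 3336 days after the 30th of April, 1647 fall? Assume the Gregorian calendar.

Saturday

Apr 30, 1647 is a Tuesday.
3336 mod 7 = 4, so 3336 days after a Tuesday is Tuesday + 4 = Saturday.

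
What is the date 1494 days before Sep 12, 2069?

August 10, 2065

−365 (one year) → Sep 12, 2068 (1129 left).
−366 (one year; includes Feb 29, 2068) → Sep 12, 2067 (763 left).
−365 (one year) → Sep 12, 2066 (398 left).
−12 → Aug 31, 2066 (end of Aug, 31 days; 386 left).
−31 → Jul 31, 2066 (end of Jul, 31 days; 355 left).
−31 → Jun 30, 2066 (end of Jun, 30 days; 324 left).
−30 → May 31, 2066 (end of May, 31 days; 294 left).
−31 → Apr 30, 2066 (end of Apr, 30 days; 263 left).
−30 → Mar 31, 2066 (end of Mar, 31 days; 233 left).
−31 → Feb 28, 2066 (end of Feb, 28 days; 202 left).
−28 → Jan 31, 2066 (end of Jan, 31 days; 174 left).
−31 → Dec 31, 2065 (end of Dec, 31 days; 143 left).
−31 → Nov 30, 2065 (end of Nov, 30 days; 112 left).
−30 → Oct 31, 2065 (end of Oct, 31 days; 82 left).
−31 → Sep 30, 2065 (end of Sep, 30 days; 51 left).
−30 → Aug 31, 2065 (end of Aug, 31 days; 21 left).
−21 → Aug 10, 2065.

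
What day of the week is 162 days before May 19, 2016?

First find the weekday of May 19, 2016. Doomsday rule: the anchor day for the 2000s is Tuesday. For year 16: 16÷12 = 1 r 4, and 4÷4 = 1, so 1+4+1 = 6.
Tuesday + 6 ≡ Monday — that's 2016's doomsday.
In May the doomsday date is May 9.
May 19 is 10 days after May 9; 10 mod 7 = 3, so Monday + 3 = Thursday.
162 mod 7 = 1, so 162 days before a Thursday is Thursday − 1 = Wednesday.

Wednesday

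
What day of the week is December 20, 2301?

Doomsday rule: the anchor day for the 2300s is Wednesday. For year 01: 1÷12 = 0 r 1, and 1÷4 = 0, so 0+1+0 = 1.
Wednesday + 1 ≡ Thursday — that's 2301's doomsday.
In December the doomsday date is Dec 12.
Dec 20 is 8 days after Dec 12; 8 mod 7 = 1, so Thursday + 1 = Friday.

Friday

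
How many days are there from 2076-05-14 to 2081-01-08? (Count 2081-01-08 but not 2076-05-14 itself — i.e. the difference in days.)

May 14, 2076 → May 14, 2077: 365 days.
May 14, 2077 → May 14, 2078: 365 days.
May 14, 2078 → May 14, 2079: 365 days.
May 14, 2079 → May 14, 2080: 366 days (Feb 29, 2080 is in that span).
May 14, 2080 → Jun 14, 2080: 31 days (May has 31).
Jun 14, 2080 → Jul 14, 2080: 30 days (June has 30).
Jul 14, 2080 → Aug 14, 2080: 31 days (July has 31).
Aug 14, 2080 → Sep 14, 2080: 31 days (August has 31).
Sep 14, 2080 → Oct 14, 2080: 30 days (September has 30).
Oct 14, 2080 → Nov 14, 2080: 31 days (October has 31).
Nov 14, 2080 → Dec 14, 2080: 30 days (November has 30).
Dec 14, 2080 → Jan 8, 2081: 25 days.
Total: 1700 days.

1700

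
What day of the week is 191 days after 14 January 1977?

Jan 14, 1977 is a Friday.
191 mod 7 = 2, so 191 days after a Friday is Friday + 2 = Sunday.

Sunday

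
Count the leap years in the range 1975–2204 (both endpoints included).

56

Multiples of 4 in [1975,2204]: 58.
Of those, multiples of 100: 3 (not leap unless ÷400).
Multiples of 400: 1.
Leap years = 58 − 3 + 1 = 56.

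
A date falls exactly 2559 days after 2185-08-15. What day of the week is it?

First find the weekday of Aug 15, 2185. Doomsday rule: the anchor day for the 2100s is Sunday. For year 85: 85÷12 = 7 r 1, and 1÷4 = 0, so 7+1+0 = 8.
Sunday + 8 ≡ Monday — that's 2185's doomsday.
In August the doomsday date is Aug 8.
Aug 15 is 7 days after Aug 8; 7 mod 7 = 0, so Monday + 0 = Monday.
2559 mod 7 = 4, so 2559 days after a Monday is Monday + 4 = Friday.

Friday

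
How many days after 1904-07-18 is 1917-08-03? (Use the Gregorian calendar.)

Jul 18, 1904 → Jul 18, 1905: 365 days.
Jul 18, 1905 → Jul 18, 1906: 365 days.
Jul 18, 1906 → Jul 18, 1907: 365 days.
Jul 18, 1907 → Jul 18, 1908: 366 days (Feb 29, 1908 is in that span).
Jul 18, 1908 → Jul 18, 1909: 365 days.
Jul 18, 1909 → Jul 18, 1910: 365 days.
Jul 18, 1910 → Jul 18, 1911: 365 days.
Jul 18, 1911 → Jul 18, 1912: 366 days (Feb 29, 1912 is in that span).
Jul 18, 1912 → Jul 18, 1913: 365 days.
Jul 18, 1913 → Jul 18, 1914: 365 days.
Jul 18, 1914 → Jul 18, 1915: 365 days.
Jul 18, 1915 → Jul 18, 1916: 366 days (Feb 29, 1916 is in that span).
Jul 18, 1916 → Aug 18, 1916: 31 days (July has 31).
Aug 18, 1916 → Sep 18, 1916: 31 days (August has 31).
Sep 18, 1916 → Oct 18, 1916: 30 days (September has 30).
Oct 18, 1916 → Nov 18, 1916: 31 days (October has 31).
Nov 18, 1916 → Dec 18, 1916: 30 days (November has 30).
Dec 18, 1916 → Jan 18, 1917: 31 days (December has 31).
Jan 18, 1917 → Feb 18, 1917: 31 days (January has 31).
Feb 18, 1917 → Mar 18, 1917: 28 days (February has 28).
Mar 18, 1917 → Apr 18, 1917: 31 days (March has 31).
Apr 18, 1917 → May 18, 1917: 30 days (April has 30).
May 18, 1917 → Jun 18, 1917: 31 days (May has 31).
Jun 18, 1917 → Jul 18, 1917: 30 days (June has 30).
Jul 18, 1917 → Aug 3, 1917: 16 days.
Total: 4764 days.

4764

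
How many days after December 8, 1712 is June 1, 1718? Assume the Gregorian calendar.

Dec 8, 1712 → Dec 8, 1713: 365 days.
Dec 8, 1713 → Dec 8, 1714: 365 days.
Dec 8, 1714 → Dec 8, 1715: 365 days.
Dec 8, 1715 → Dec 8, 1716: 366 days (Feb 29, 1716 is in that span).
Dec 8, 1716 → Dec 8, 1717: 365 days.
Dec 8, 1717 → Jan 8, 1718: 31 days (December has 31).
Jan 8, 1718 → Feb 8, 1718: 31 days (January has 31).
Feb 8, 1718 → Mar 8, 1718: 28 days (February has 28).
Mar 8, 1718 → Apr 8, 1718: 31 days (March has 31).
Apr 8, 1718 → May 8, 1718: 30 days (April has 30).
May 8, 1718 → Jun 1, 1718: 24 days.
Total: 2001 days.

2001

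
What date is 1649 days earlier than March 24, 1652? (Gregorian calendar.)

September 18, 1647

−366 (one year; includes Feb 29, 1652) → Mar 24, 1651 (1283 left).
−365 (one year) → Mar 24, 1650 (918 left).
−365 (one year) → Mar 24, 1649 (553 left).
−365 (one year) → Mar 24, 1648 (188 left).
−24 → Feb 29, 1648 (end of Feb, 29 days; 164 left).
−29 → Jan 31, 1648 (end of Jan, 31 days; 135 left).
−31 → Dec 31, 1647 (end of Dec, 31 days; 104 left).
−31 → Nov 30, 1647 (end of Nov, 30 days; 73 left).
−30 → Oct 31, 1647 (end of Oct, 31 days; 43 left).
−31 → Sep 30, 1647 (end of Sep, 30 days; 12 left).
−12 → Sep 18, 1647.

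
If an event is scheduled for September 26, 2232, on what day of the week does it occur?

Doomsday rule: the anchor day for the 2200s is Friday. For year 32: 32÷12 = 2 r 8, and 8÷4 = 2, so 2+8+2 = 12.
Friday + 12 ≡ Wednesday — that's 2232's doomsday.
In September the doomsday date is Sep 5.
Sep 26 is 21 days after Sep 5; 21 mod 7 = 0, so Wednesday + 0 = Wednesday.

Wednesday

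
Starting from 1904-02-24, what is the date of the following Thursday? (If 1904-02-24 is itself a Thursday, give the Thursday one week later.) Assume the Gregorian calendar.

February 25, 1904

Feb 24, 1904 is a Wednesday.
From Wednesday to the next Thursday is 1 day.
Feb 24, 1904 + 1 = Feb 25, 1904.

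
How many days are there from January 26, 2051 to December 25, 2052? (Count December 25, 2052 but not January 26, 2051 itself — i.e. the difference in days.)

Jan 26, 2051 → Jan 26, 2052: 365 days.
Jan 26, 2052 → Feb 26, 2052: 31 days (January has 31).
Feb 26, 2052 → Mar 26, 2052: 29 days (February has 29).
Mar 26, 2052 → Apr 26, 2052: 31 days (March has 31).
Apr 26, 2052 → May 26, 2052: 30 days (April has 30).
May 26, 2052 → Jun 26, 2052: 31 days (May has 31).
Jun 26, 2052 → Jul 26, 2052: 30 days (June has 30).
Jul 26, 2052 → Aug 26, 2052: 31 days (July has 31).
Aug 26, 2052 → Sep 26, 2052: 31 days (August has 31).
Sep 26, 2052 → Oct 26, 2052: 30 days (September has 30).
Oct 26, 2052 → Nov 26, 2052: 31 days (October has 31).
Nov 26, 2052 → Dec 25, 2052: 29 days.
Total: 699 days.

699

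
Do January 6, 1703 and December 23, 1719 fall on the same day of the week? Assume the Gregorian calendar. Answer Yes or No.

Yes

From Jan 6, 1703 to Dec 23, 1719 is 6195 days.
6195 mod 7 = 0, so they are the same weekday.
(Jan 6, 1703 is a Saturday; Dec 23, 1719 is a Saturday.)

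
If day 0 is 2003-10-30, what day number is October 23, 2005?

Oct 30, 2003 → Oct 30, 2004: 366 days (Feb 29, 2004 is in that span).
Oct 30, 2004 → Nov 30, 2004: 31 days (October has 31).
Nov 30, 2004 → Dec 30, 2004: 30 days (November has 30).
Dec 30, 2004 → Jan 30, 2005: 31 days (December has 31).
Jan 30, 2005 → Feb 28, 2005: 29 days (January has 31).
Feb 28, 2005 → Mar 28, 2005: 28 days (February has 28).
Mar 28, 2005 → Apr 28, 2005: 31 days (March has 31).
Apr 28, 2005 → May 28, 2005: 30 days (April has 30).
May 28, 2005 → Jun 28, 2005: 31 days (May has 31).
Jun 28, 2005 → Jul 28, 2005: 30 days (June has 30).
Jul 28, 2005 → Aug 28, 2005: 31 days (July has 31).
Aug 28, 2005 → Sep 28, 2005: 31 days (August has 31).
Sep 28, 2005 → Oct 23, 2005: 25 days.
Total: 724 days.

724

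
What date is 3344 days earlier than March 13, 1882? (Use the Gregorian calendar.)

January 15, 1873

−365 (one year) → Mar 13, 1881 (2979 left).
−365 (one year) → Mar 13, 1880 (2614 left).
−366 (one year; includes Feb 29, 1880) → Mar 13, 1879 (2248 left).
−365 (one year) → Mar 13, 1878 (1883 left).
−365 (one year) → Mar 13, 1877 (1518 left).
−365 (one year) → Mar 13, 1876 (1153 left).
−366 (one year; includes Feb 29, 1876) → Mar 13, 1875 (787 left).
−365 (one year) → Mar 13, 1874 (422 left).
−365 (one year) → Mar 13, 1873 (57 left).
−13 → Feb 28, 1873 (end of Feb, 28 days; 44 left).
−28 → Jan 31, 1873 (end of Jan, 31 days; 16 left).
−16 → Jan 15, 1873.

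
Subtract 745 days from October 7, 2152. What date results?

−366 (one year; includes Feb 29, 2152) → Oct 7, 2151 (379 left).
−7 → Sep 30, 2151 (end of Sep, 30 days; 372 left).
−30 → Aug 31, 2151 (end of Aug, 31 days; 342 left).
−31 → Jul 31, 2151 (end of Jul, 31 days; 311 left).
−31 → Jun 30, 2151 (end of Jun, 30 days; 280 left).
−30 → May 31, 2151 (end of May, 31 days; 250 left).
−31 → Apr 30, 2151 (end of Apr, 30 days; 219 left).
−30 → Mar 31, 2151 (end of Mar, 31 days; 189 left).
−31 → Feb 28, 2151 (end of Feb, 28 days; 158 left).
−28 → Jan 31, 2151 (end of Jan, 31 days; 130 left).
−31 → Dec 31, 2150 (end of Dec, 31 days; 99 left).
−31 → Nov 30, 2150 (end of Nov, 30 days; 68 left).
−30 → Oct 31, 2150 (end of Oct, 31 days; 38 left).
−31 → Sep 30, 2150 (end of Sep, 30 days; 7 left).
−7 → Sep 23, 2150.

September 23, 2150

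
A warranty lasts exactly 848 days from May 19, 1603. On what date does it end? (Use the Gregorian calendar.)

September 13, 1605

+366 (one year; includes Feb 29, 1604) → May 19, 1604 (482 left).
+365 (one year) → May 19, 1605 (117 left).
May has 31 days: +13 → Jun 1, 1605 (104 left).
Jun has 30 days: +30 → Jul 1, 1605 (74 left).
Jul has 31 days: +31 → Aug 1, 1605 (43 left).
Aug has 31 days: +31 → Sep 1, 1605 (12 left).
+12 → Sep 13, 1605.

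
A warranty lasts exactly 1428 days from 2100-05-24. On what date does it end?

+365 (one year) → May 24, 2101 (1063 left).
+365 (one year) → May 24, 2102 (698 left).
+365 (one year) → May 24, 2103 (333 left).
May has 31 days: +8 → Jun 1, 2103 (325 left).
Jun has 30 days: +30 → Jul 1, 2103 (295 left).
Jul has 31 days: +31 → Aug 1, 2103 (264 left).
Aug has 31 days: +31 → Sep 1, 2103 (233 left).
Sep has 30 days: +30 → Oct 1, 2103 (203 left).
Oct has 31 days: +31 → Nov 1, 2103 (172 left).
Nov has 30 days: +30 → Dec 1, 2103 (142 left).
Dec has 31 days: +31 → Jan 1, 2104 (111 left).
Jan has 31 days: +31 → Feb 1, 2104 (80 left).
Feb has 29 days: +29 → Mar 1, 2104 (51 left).
Mar has 31 days: +31 → Apr 1, 2104 (20 left).
+20 → Apr 21, 2104.

April 21, 2104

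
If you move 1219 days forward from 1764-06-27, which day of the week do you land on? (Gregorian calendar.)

Thursday

Jun 27, 1764 is a Wednesday.
1219 mod 7 = 1, so 1219 days after a Wednesday is Wednesday + 1 = Thursday.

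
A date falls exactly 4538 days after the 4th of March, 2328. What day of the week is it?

Mar 4, 2328 is a Sunday.
4538 mod 7 = 2, so 4538 days after a Sunday is Sunday + 2 = Tuesday.

Tuesday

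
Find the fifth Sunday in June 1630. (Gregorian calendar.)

June 1, 1630 is a Saturday.
The first Sunday is therefore June 2 (1 days later).
The fifth Sunday is 2 + 4×7 = June 30.

June 30, 1630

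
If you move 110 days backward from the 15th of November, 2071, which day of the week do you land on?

Nov 15, 2071 is a Sunday.
110 mod 7 = 5, so 110 days before a Sunday is Sunday − 5 = Tuesday.

Tuesday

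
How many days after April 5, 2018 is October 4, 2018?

182

Apr 5, 2018 → May 5, 2018: 30 days (April has 30).
May 5, 2018 → Jun 5, 2018: 31 days (May has 31).
Jun 5, 2018 → Jul 5, 2018: 30 days (June has 30).
Jul 5, 2018 → Aug 5, 2018: 31 days (July has 31).
Aug 5, 2018 → Sep 5, 2018: 31 days (August has 31).
Sep 5, 2018 → Oct 4, 2018: 29 days.
Total: 182 days.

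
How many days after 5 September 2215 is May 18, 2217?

621

Sep 5, 2215 → Sep 5, 2216: 366 days (Feb 29, 2216 is in that span).
Sep 5, 2216 → Oct 5, 2216: 30 days (September has 30).
Oct 5, 2216 → Nov 5, 2216: 31 days (October has 31).
Nov 5, 2216 → Dec 5, 2216: 30 days (November has 30).
Dec 5, 2216 → Jan 5, 2217: 31 days (December has 31).
Jan 5, 2217 → Feb 5, 2217: 31 days (January has 31).
Feb 5, 2217 → Mar 5, 2217: 28 days (February has 28).
Mar 5, 2217 → Apr 5, 2217: 31 days (March has 31).
Apr 5, 2217 → May 5, 2217: 30 days (April has 30).
May 5, 2217 → May 18, 2217: 13 days.
Total: 621 days.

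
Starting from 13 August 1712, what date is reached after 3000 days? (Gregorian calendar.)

October 30, 1720

+365 (one year) → Aug 13, 1713 (2635 left).
+365 (one year) → Aug 13, 1714 (2270 left).
+365 (one year) → Aug 13, 1715 (1905 left).
+366 (one year; includes Feb 29, 1716) → Aug 13, 1716 (1539 left).
+365 (one year) → Aug 13, 1717 (1174 left).
+365 (one year) → Aug 13, 1718 (809 left).
+365 (one year) → Aug 13, 1719 (444 left).
+366 (one year; includes Feb 29, 1720) → Aug 13, 1720 (78 left).
Aug has 31 days: +19 → Sep 1, 1720 (59 left).
Sep has 30 days: +30 → Oct 1, 1720 (29 left).
+29 → Oct 30, 1720.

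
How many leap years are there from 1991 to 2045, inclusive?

Multiples of 4 in [1991,2045]: 14.
Of those, multiples of 100: 1 (not leap unless ÷400).
Multiples of 400: 1.
Leap years = 14 − 1 + 1 = 14.

14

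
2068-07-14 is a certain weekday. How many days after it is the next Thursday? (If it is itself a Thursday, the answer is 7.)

5

Jul 14, 2068 is a Saturday.
From Saturday to the next Thursday is 5 days.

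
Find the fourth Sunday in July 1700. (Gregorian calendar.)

July 25, 1700

July 1, 1700 is a Thursday.
The first Sunday is therefore July 4 (3 days later).
The fourth Sunday is 4 + 3×7 = July 25.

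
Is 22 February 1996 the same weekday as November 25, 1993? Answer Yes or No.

From Nov 25, 1993 to Feb 22, 1996 is 819 days.
819 mod 7 = 0, so they are the same weekday.
(Nov 25, 1993 is a Thursday; Feb 22, 1996 is a Thursday.)

Yes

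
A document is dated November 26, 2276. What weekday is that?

Sunday

Doomsday rule: the anchor day for the 2200s is Friday. For year 76: 76÷12 = 6 r 4, and 4÷4 = 1, so 6+4+1 = 11.
Friday + 11 ≡ Tuesday — that's 2276's doomsday.
In November the doomsday date is Nov 7.
Nov 26 is 19 days after Nov 7; 19 mod 7 = 5, so Tuesday + 5 = Sunday.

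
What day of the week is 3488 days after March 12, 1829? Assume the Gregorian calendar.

Mar 12, 1829 is a Thursday.
3488 mod 7 = 2, so 3488 days after a Thursday is Thursday + 2 = Saturday.

Saturday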